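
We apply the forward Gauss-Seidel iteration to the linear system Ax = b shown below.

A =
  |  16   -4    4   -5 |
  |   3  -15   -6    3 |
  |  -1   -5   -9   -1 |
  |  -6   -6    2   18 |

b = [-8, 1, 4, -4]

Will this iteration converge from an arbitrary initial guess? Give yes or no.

Split A = D + L + U, D = diag(16, -15, -9, 18).
GS T = -(D+L)⁻¹U: row 0 first, T[0,2] = -(4)/(16) = -0.2500; later rows by forward substitution.
  T[0,:] = [+0.0000 +0.2500 -0.2500 +0.3125]
  T[1,:] = [+0.0000 +0.0500 -0.4500 +0.2625]
  T[2,:] = [+0.0000 -0.0556 +0.2778 -0.2917]
  T[3,:] = [+0.0000 +0.1062 -0.2642 +0.2241]
|λ(T)| sorted: 0.6289, 0.0767, 0.0767, 0.0000.
ρ(T) = max|λ| = 0.6289; 0.6289 < 1, so it converges for any x₀.

yes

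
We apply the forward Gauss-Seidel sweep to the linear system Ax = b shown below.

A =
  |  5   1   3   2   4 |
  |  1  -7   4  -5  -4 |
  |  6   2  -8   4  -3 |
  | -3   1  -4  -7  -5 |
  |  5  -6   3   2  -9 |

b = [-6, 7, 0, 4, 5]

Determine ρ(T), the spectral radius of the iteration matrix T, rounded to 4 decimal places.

A = D + L + U where D = diag(5, -7, -8, -7, -9).
Gauss-Seidel: T = -(D+L)⁻¹U, row 0 first, T[0,2] = -(3)/(5) = -0.6000; later rows by forward substitution.
  T[0,:] = [+0.0000 -0.2000 -0.6000 -0.4000 -0.8000]
  T[1,:] = [+0.0000 -0.0286 +0.4857 -0.7714 -0.6857]
  T[2,:] = [+0.0000 -0.1571 -0.3286 +0.0071 -1.1464]
  T[3,:] = [+0.0000 +0.1714 +0.5143 +0.0571 +0.1857]
  T[4,:] = [+0.0000 -0.1063 -0.6524 +0.3071 -0.3282]
moduli |λ_i(T)| = 1.2550, 0.3676, 0.3676, 0.1337, 0.0000.
spectral radius ρ = 1.2550; 1.2550 > 1 ⇒ diverges.

1.2550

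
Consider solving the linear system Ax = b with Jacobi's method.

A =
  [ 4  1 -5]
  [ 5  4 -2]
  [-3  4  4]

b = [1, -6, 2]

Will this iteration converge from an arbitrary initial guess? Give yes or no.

no

Split A = D + L + U, D = diag(4, 4, 4).
T_J = -D⁻¹(L+U): T[0,1] = -(1)/(4) = -0.2500; T[0,0] = 0.
  T[0,:] = [+0.0000, -0.2500, +1.2500]
  T[1,:] = [-1.2500, +0.0000, +0.5000]
  T[2,:] = [+0.7500, -1.0000, +0.0000]
eigenvalue magnitudes: 1.3544, 1.0414, 1.0414.
ρ(T) = max|λ| = 1.3544; 1.3544 > 1 ⇒ diverges.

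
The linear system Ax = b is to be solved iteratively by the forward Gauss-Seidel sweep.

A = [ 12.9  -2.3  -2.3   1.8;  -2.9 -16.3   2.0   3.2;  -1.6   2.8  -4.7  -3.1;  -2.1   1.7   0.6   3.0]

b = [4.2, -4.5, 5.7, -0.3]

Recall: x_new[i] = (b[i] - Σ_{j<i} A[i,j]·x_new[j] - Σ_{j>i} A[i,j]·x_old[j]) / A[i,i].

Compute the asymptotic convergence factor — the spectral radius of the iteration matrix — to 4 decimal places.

0.2623

Split A = D + L + U, D = diag(12.9, -16.3, -4.7, 3).
Gauss-Seidel: T = -(D+L)⁻¹U, row 0 first, T[0,1] = -(-2.3)/(12.9) = +0.1783; later rows by forward substitution.
  T[0,:] = [+0.0000  +0.1783  +0.1783  -0.1395]
  T[1,:] = [+0.0000  -0.0317  +0.0910  +0.2211]
  T[2,:] = [+0.0000  -0.0796  -0.0065  -0.4803]
  T[3,:] = [+0.0000  +0.1587  +0.0746  -0.1269]
|eigenvalues of T|: 0.2623, 0.1962, 0.1962, 0.0000.
ρ(T) = max|λ| = 0.2623; 0.2623 < 1 ⇒ converges.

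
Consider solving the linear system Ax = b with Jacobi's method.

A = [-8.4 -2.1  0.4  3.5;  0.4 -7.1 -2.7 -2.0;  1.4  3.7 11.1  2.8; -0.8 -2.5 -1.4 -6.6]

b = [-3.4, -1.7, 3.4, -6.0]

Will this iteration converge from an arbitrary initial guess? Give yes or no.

yes

A = D + L + U where D = diag(-8.4, -7.1, 11.1, -6.6).
Jacobi: T = -D⁻¹(L+U), T[3,1] = -(-2.5)/(-6.6) = -0.3788; T[3,3] = 0.
  T[0,:] = [+0.0000 -0.2500 +0.0476 +0.4167]
  T[1,:] = [+0.0563 +0.0000 -0.3803 -0.2817]
  T[2,:] = [-0.1261 -0.3333 +0.0000 -0.2523]
  T[3,:] = [-0.1212 -0.3788 -0.2121 +0.0000]
eigenvalue magnitudes: 0.5982, 0.2806, 0.2806, 0.1357.
ρ = 0.5982; 0.5982 < 1: convergent.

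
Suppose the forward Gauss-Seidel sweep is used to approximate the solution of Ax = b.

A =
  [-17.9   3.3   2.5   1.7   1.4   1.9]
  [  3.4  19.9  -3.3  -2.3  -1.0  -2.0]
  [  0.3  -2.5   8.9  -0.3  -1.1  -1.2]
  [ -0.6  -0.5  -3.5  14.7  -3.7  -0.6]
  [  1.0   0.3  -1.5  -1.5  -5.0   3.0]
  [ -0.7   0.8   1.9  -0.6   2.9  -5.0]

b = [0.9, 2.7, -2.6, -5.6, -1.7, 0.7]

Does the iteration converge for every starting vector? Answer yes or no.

Diagonal D = diag(-17.9, 19.9, 8.9, 14.7, -5, -5); L, U strict lower/upper.
Gauss-Seidel: T = -(D+L)⁻¹U, row 0 first, T[0,5] = -(1.9)/(-17.9) = +0.1061; later rows by forward substitution.
  T[0,:] = [+0.0000 +0.1844 +0.1397 +0.0950 +0.0782 +0.1061]
  T[1,:] = [+0.0000 -0.0315 +0.1420 +0.0994 +0.0369 +0.0824]
  T[2,:] = [+0.0000 -0.0151 +0.0352 +0.0584 +0.1313 +0.1544]
  T[3,:] = [+0.0000 +0.0029 +0.0189 +0.0212 +0.2874 +0.0847]
  T[4,:] = [+0.0000 +0.0386 +0.0202 +0.0011 -0.1078 +0.5544]
  T[5,:] = [+0.0000 -0.0145 +0.0260 +0.0229 -0.0521 +0.3684]
|roots of det(T-λI)|: 0.3478, 0.1573, 0.1573, 0.1144, 0.0221, 0.0000.
ρ(T) = max|λ| = 0.3478; 0.3478 < 1: convergent.

yes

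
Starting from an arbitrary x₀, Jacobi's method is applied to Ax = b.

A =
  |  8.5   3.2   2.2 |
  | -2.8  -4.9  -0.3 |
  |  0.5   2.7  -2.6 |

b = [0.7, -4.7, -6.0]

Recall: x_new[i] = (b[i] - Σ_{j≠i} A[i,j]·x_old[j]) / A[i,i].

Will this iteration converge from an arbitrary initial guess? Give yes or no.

yes

Let D = diag(8.5, -4.9, -2.6); L, U the strict triangles.
Jacobi: T = -D⁻¹(L+U), T[2,1] = -(2.7)/(-2.6) = +1.0385; T[2,2] = 0.
  T[0,:] = [+0.0000 -0.3765 -0.2588]
  T[1,:] = [-0.5714 +0.0000 -0.0612]
  T[2,:] = [+0.1923 +1.0385 +0.0000]
|roots of det(T-λI)|: 0.6031, 0.5119, 0.5119.
ρ(T) = max|λ| = 0.6031; 0.6031 < 1 ⇒ converges.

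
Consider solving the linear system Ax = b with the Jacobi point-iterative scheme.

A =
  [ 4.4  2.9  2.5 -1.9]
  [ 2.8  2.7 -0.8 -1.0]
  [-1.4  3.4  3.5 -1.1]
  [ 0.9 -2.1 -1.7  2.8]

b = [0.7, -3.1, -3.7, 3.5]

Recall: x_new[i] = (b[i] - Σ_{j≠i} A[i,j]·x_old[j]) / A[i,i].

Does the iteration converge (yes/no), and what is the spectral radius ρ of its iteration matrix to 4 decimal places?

Let D = diag(4.4, 2.7, 3.5, 2.8); L, U the strict triangles.
Jacobi: T = -D⁻¹(L+U), T[0,2] = -(2.5)/(4.4) = -0.5682; T[0,0] = 0.
  T[0,:] = [+0.0000, -0.6591, -0.5682, +0.4318]
  T[1,:] = [-1.0370, +0.0000, +0.2963, +0.3704]
  T[2,:] = [+0.4000, -0.9714, +0.0000, +0.3143]
  T[3,:] = [-0.3214, +0.7500, +0.6071, +0.0000]
moduli |λ_i(T)| = 1.1885, 0.8063, 0.8063, 0.2962.
ρ(T) = max|λ| = 1.1885; 1.1885 > 1 ⇒ diverges.

no, ρ = 1.1885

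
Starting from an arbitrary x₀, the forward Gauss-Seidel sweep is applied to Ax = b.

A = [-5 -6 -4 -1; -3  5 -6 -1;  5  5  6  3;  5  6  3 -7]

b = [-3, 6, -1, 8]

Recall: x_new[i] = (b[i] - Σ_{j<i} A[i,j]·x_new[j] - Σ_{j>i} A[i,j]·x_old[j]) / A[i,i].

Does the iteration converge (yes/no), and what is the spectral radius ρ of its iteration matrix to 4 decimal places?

Let D = diag(-5, 5, 6, -7); L, U the strict triangles.
Gauss-Seidel: T = -(D+L)⁻¹U, row 0 first, T[0,1] = -(-6)/(-5) = -1.2000; later rows by forward substitution.
  T[0,:] = [+0.0000, -1.2000, -0.8000, -0.2000]
  T[1,:] = [+0.0000, -0.7200, +0.7200, +0.0800]
  T[2,:] = [+0.0000, +1.6000, +0.0667, -0.4000]
  T[3,:] = [+0.0000, -0.7886, +0.0743, -0.2457]
|eigenvalues of T|: 1.3210, 0.8696, 0.4477, 0.0000.
ρ = 1.3210; 1.3210 > 1 ⇒ diverges.

no, ρ = 1.3210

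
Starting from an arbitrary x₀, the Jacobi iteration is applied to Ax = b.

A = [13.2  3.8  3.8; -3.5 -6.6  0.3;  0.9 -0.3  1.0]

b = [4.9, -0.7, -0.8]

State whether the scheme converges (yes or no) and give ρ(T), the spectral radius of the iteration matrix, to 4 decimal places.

Let D = diag(13.2, -6.6, 1); L, U the strict triangles.
Jacobi T = -D⁻¹(L+U): T[0,2] = -(3.8)/(13.2) = -0.2879; T[0,0] = 0.
  T[0,:] = [+0.0000, -0.2879, -0.2879]
  T[1,:] = [-0.5303, +0.0000, +0.0455]
  T[2,:] = [-0.9000, +0.3000, +0.0000]
moduli |λ_i(T)| = 0.7116, 0.5695, 0.1421.
ρ = 0.7116; 0.7116 < 1: convergent.

yes, ρ = 0.7116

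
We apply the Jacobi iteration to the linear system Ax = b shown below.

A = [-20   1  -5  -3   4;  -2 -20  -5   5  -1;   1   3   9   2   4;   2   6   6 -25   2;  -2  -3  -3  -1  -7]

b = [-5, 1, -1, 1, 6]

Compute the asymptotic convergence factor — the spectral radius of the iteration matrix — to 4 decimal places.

A = D + L + U where D = diag(-20, -20, 9, -25, -7).
Jacobi T = -D⁻¹(L+U): T[1,4] = -(-1)/(-20) = -0.0500; T[1,1] = 0.
  T[0,:] = [+0.0000  +0.0500  -0.2500  -0.1500  +0.2000]
  T[1,:] = [-0.1000  +0.0000  -0.2500  +0.2500  -0.0500]
  T[2,:] = [-0.1111  -0.3333  +0.0000  -0.2222  -0.4444]
  T[3,:] = [+0.0800  +0.2400  +0.2400  +0.0000  +0.0800]
  T[4,:] = [-0.2857  -0.4286  -0.4286  -0.1429  +0.0000]
eigenvalue magnitudes: 0.5540, 0.2702, 0.2702, 0.2498, 0.1785.
spectral radius ρ = 0.5540; 0.5540 < 1: convergent.

0.5540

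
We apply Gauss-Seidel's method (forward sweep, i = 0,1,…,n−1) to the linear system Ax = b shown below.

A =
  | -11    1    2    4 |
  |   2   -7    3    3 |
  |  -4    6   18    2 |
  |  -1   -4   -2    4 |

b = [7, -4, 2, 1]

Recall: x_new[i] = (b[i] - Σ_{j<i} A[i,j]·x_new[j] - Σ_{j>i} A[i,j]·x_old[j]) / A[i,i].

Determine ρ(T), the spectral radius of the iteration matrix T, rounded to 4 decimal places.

Write A = D+L+U with D = diag(-11, -7, 18, 4).
Gauss-Seidel: T = -(D+L)⁻¹U, row 0 first, T[0,3] = -(4)/(-11) = +0.3636; later rows by forward substitution.
  T[0,:] = [+0.0000, +0.0909, +0.1818, +0.3636]
  T[1,:] = [+0.0000, +0.0260, +0.4805, +0.5325]
  T[2,:] = [+0.0000, +0.0115, -0.1198, -0.2078]
  T[3,:] = [+0.0000, +0.0545, +0.4661, +0.5195]
|eigenvalues of T|: 0.3919, 0.0721, 0.0383, 0.0000.
ρ = 0.3919; 0.3919 < 1: convergent.

0.3919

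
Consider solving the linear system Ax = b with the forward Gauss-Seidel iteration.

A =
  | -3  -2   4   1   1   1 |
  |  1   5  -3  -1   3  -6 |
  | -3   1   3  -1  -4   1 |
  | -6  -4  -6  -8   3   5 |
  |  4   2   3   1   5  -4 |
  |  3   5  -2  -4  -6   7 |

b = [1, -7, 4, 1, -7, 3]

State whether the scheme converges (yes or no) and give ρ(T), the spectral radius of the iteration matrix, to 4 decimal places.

no, ρ = 1.2808

Diagonal D = diag(-3, 5, 3, -8, 5, 7); L, U strict lower/upper.
T_GS = -(D+L)⁻¹U: row 0 first, T[0,5] = -(1)/(-3) = +0.3333; later rows by forward substitution.
  T[0,:] = [+0.0000 -0.6667 +1.3333 +0.3333 +0.3333 +0.3333]
  T[1,:] = [+0.0000 +0.1333 +0.3333 +0.1333 -0.6667 +1.1333]
  T[2,:] = [+0.0000 -0.7111 +1.2222 +0.6222 +1.8889 -0.3778]
  T[3,:] = [+0.0000 +0.9667 -2.0833 -0.7833 -0.9583 +0.0917]
  T[4,:] = [+0.0000 +0.7133 -1.5167 -0.5367 -0.9417 +0.2883]
  T[5,:] = [+0.0000 +1.1511 -2.9508 -0.9679 -0.4817 -0.7608]
eigenvalue magnitudes: 1.2808, 1.0409, 1.0409, 0.1845, 0.0669, 0.0000.
spectral radius ρ = 1.2808; 1.2808 > 1, so it fails to converge.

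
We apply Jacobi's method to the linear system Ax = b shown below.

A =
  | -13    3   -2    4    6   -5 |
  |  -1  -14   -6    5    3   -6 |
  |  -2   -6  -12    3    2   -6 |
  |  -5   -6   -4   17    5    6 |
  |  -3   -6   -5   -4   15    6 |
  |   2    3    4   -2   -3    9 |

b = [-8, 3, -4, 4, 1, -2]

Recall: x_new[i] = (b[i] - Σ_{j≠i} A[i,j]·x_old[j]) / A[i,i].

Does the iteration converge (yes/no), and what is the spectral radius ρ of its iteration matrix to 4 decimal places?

Split A = D + L + U, D = diag(-13, -14, -12, 17, 15, 9).
Jacobi: T = -D⁻¹(L+U), T[3,0] = -(-5)/(17) = +0.2941; T[3,3] = 0.
  T[0,:] = [+0.0000 +0.2308 -0.1538 +0.3077 +0.4615 -0.3846]
  T[1,:] = [-0.0714 +0.0000 -0.4286 +0.3571 +0.2143 -0.4286]
  T[2,:] = [-0.1667 -0.5000 +0.0000 +0.2500 +0.1667 -0.5000]
  T[3,:] = [+0.2941 +0.3529 +0.2353 +0.0000 -0.2941 -0.3529]
  T[4,:] = [+0.2000 +0.4000 +0.3333 +0.2667 +0.0000 -0.4000]
  T[5,:] = [-0.2222 -0.3333 -0.4444 +0.2222 +0.3333 +0.0000]
|eigenvalues of T|: 1.1457, 0.5112, 0.5112, 0.1741, 0.1741, 0.1516.
ρ(T) = max|λ| = 1.1457; 1.1457 > 1 ⇒ diverges.

no, ρ = 1.1457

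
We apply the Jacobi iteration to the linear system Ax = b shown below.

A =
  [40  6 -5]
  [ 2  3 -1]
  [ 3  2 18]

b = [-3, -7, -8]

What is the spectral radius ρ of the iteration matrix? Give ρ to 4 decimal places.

0.3135

Diagonal D = diag(40, 3, 18); L, U strict lower/upper.
T_J = -D⁻¹(L+U): T[0,2] = -(-5)/(40) = +0.1250; T[0,0] = 0.
  T[0,:] = [+0.0000  -0.1500  +0.1250]
  T[1,:] = [-0.6667  +0.0000  +0.3333]
  T[2,:] = [-0.1667  -0.1111  +0.0000]
|λ(T)| sorted: 0.3135, 0.2369, 0.2369.
ρ = 0.3135; 0.3135 < 1 ⇒ converges.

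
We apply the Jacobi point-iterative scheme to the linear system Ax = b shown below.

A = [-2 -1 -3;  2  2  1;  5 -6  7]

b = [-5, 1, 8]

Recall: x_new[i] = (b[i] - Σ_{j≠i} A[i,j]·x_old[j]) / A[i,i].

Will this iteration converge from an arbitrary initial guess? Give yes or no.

no

Diagonal D = diag(-2, 2, 7); L, U strict lower/upper.
T_J = -D⁻¹(L+U): T[1,0] = -(2)/(2) = -1.0000; T[1,1] = 0.
  T[0,:] = [+0.0000, -0.5000, -1.5000]
  T[1,:] = [-1.0000, +0.0000, -0.5000]
  T[2,:] = [-0.7143, +0.8571, +0.0000]
|eigenvalues of T|: 1.3922, 0.8918, 0.8918.
ρ(T) = max|λ| = 1.3922; 1.3922 > 1: divergent.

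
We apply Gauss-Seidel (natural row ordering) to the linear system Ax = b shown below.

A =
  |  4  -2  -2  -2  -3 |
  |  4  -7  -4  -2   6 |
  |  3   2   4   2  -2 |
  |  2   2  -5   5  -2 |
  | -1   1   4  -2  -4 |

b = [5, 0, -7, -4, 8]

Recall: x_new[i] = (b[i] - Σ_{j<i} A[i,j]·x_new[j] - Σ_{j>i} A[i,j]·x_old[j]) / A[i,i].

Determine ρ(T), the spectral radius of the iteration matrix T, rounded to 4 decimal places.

1.6370

Write A = D+L+U with D = diag(4, -7, 4, 5, -4).
T_GS = -(D+L)⁻¹U: row 0 first, T[0,4] = -(-3)/(4) = +0.7500; later rows by forward substitution.
  T[0,:] = [+0.0000, +0.5000, +0.5000, +0.5000, +0.7500]
  T[1,:] = [+0.0000, +0.2857, -0.2857, +0.0000, +1.2857]
  T[2,:] = [+0.0000, -0.5179, -0.2321, -0.8750, -0.7054]
  T[3,:] = [+0.0000, -0.8321, -0.3179, -1.0750, -1.1196]
  T[4,:] = [+0.0000, -0.1554, -0.2696, -0.4625, -0.0116]
|roots of det(T-λI)|: 1.6370, 0.6706, 0.1522, 0.0855, 0.0000.
ρ(T) = max|λ| = 1.6370; 1.6370 > 1, so it fails to converge.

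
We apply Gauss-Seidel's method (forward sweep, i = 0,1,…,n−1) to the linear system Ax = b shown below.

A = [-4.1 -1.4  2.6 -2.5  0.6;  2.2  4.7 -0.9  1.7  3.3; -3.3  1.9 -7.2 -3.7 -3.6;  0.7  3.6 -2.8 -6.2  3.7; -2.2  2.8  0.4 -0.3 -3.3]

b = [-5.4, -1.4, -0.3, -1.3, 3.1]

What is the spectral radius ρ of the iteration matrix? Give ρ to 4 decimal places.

1.1623

A = D + L + U where D = diag(-4.1, 4.7, -7.2, -6.2, -3.3).
GS T = -(D+L)⁻¹U: row 0 first, T[0,3] = -(-2.5)/(-4.1) = -0.6098; later rows by forward substitution.
  T[0,:] = [+0.0000  -0.3415  +0.6341  -0.6098  +0.1463]
  T[1,:] = [+0.0000  +0.1598  -0.1053  -0.0763  -0.7706]
  T[2,:] = [+0.0000  +0.1987  -0.3184  -0.2545  -0.7704]
  T[3,:] = [+0.0000  -0.0355  +0.1542  +0.0018  +0.5138]
  T[4,:] = [+0.0000  +0.3906  -0.5648  +0.3108  -0.8915]
|λ(T)| sorted: 1.1623, 0.2327, 0.2327, 0.2124, 0.0000.
ρ(T) = max|λ| = 1.1623; 1.1623 > 1: divergent.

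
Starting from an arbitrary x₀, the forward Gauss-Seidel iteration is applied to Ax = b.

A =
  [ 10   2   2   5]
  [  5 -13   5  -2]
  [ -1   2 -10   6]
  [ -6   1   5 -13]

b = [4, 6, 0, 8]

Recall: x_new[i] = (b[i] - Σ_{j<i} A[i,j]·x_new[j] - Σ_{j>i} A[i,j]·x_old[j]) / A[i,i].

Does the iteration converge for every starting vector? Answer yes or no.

Split A = D + L + U, D = diag(10, -13, -10, -13).
GS T = -(D+L)⁻¹U: row 0 first, T[0,1] = -(2)/(10) = -0.2000; later rows by forward substitution.
  T[0,:] = [+0.0000, -0.2000, -0.2000, -0.5000]
  T[1,:] = [+0.0000, -0.0769, +0.3077, -0.3462]
  T[2,:] = [+0.0000, +0.0046, +0.0815, +0.5808]
  T[3,:] = [+0.0000, +0.0882, +0.1473, +0.4275]
eigenvalue magnitudes: 0.5946, 0.1893, 0.1893, 0.0000.
ρ = 0.5946; 0.5946 < 1: convergent.

yes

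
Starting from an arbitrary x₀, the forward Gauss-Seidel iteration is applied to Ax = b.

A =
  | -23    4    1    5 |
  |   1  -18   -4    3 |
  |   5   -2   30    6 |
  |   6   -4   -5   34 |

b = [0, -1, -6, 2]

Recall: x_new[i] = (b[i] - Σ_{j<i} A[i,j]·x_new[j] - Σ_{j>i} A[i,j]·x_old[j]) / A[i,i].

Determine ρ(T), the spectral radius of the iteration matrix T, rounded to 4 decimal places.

0.1631

A = D + L + U where D = diag(-23, -18, 30, 34).
Gauss-Seidel: T = -(D+L)⁻¹U, row 0 first, T[0,3] = -(5)/(-23) = +0.2174; later rows by forward substitution.
  T[0,:] = [+0.0000  +0.1739  +0.0435  +0.2174]
  T[1,:] = [+0.0000  +0.0097  -0.2198  +0.1787]
  T[2,:] = [+0.0000  -0.0283  -0.0219  -0.2243]
  T[3,:] = [+0.0000  -0.0337  -0.0368  -0.0503]
moduli |λ_i(T)| = 0.1631, 0.0914, 0.0914, 0.0000.
spectral radius ρ = 0.1631; 0.1631 < 1 ⇒ converges.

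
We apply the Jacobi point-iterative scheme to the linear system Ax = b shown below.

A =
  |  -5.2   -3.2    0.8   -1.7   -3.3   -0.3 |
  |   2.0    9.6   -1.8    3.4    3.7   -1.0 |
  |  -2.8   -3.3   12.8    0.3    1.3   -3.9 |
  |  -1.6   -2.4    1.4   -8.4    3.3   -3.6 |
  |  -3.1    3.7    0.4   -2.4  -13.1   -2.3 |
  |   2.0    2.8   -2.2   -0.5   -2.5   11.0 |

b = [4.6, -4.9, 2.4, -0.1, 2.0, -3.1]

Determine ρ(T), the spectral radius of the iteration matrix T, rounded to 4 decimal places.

Let D = diag(-5.2, 9.6, 12.8, -8.4, -13.1, 11); L, U the strict triangles.
T_J = -D⁻¹(L+U): T[5,0] = -(2)/(11) = -0.1818; T[5,5] = 0.
  T[0,:] = [+0.0000 -0.6154 +0.1538 -0.3269 -0.6346 -0.0577]
  T[1,:] = [-0.2083 +0.0000 +0.1875 -0.3542 -0.3854 +0.1042]
  T[2,:] = [+0.2188 +0.2578 +0.0000 -0.0234 -0.1016 +0.3047]
  T[3,:] = [-0.1905 -0.2857 +0.1667 +0.0000 +0.3929 -0.4286]
  T[4,:] = [-0.2366 +0.2824 +0.0305 -0.1832 +0.0000 -0.1756]
  T[5,:] = [-0.1818 -0.2545 +0.2000 +0.0455 +0.2273 +0.0000]
eigenvalue magnitudes: 0.8873, 0.4741, 0.4741, 0.3977, 0.1502, 0.0133.
ρ = 0.8873; 0.8873 < 1 ⇒ converges.

0.8873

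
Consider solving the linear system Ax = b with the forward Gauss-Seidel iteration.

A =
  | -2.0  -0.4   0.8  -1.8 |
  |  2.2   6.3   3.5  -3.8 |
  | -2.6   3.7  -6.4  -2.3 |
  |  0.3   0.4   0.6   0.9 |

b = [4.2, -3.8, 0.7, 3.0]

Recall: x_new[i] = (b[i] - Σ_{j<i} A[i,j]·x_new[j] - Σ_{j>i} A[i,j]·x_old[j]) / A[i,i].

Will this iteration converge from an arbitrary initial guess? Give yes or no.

A = D + L + U where D = diag(-2, 6.3, -6.4, 0.9).
Gauss-Seidel: T = -(D+L)⁻¹U, row 0 first, T[0,2] = -(0.8)/(-2) = +0.4000; later rows by forward substitution.
  T[0,:] = [+0.0000  -0.2000  +0.4000  -0.9000]
  T[1,:] = [+0.0000  +0.0698  -0.6952  +0.9175]
  T[2,:] = [+0.0000  +0.1216  -0.5644  +0.5367]
  T[3,:] = [+0.0000  -0.0455  +0.5520  -0.4655]
|roots of det(T-λI)|: 0.9218, 0.1408, 0.1025, 0.0000.
spectral radius ρ = 0.9218; 0.9218 < 1 ⇒ converges.

yes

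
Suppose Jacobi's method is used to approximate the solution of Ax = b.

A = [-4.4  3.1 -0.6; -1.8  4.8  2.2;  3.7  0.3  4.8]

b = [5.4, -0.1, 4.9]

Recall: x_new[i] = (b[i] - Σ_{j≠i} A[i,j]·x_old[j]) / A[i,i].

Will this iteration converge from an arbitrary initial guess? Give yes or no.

A = D + L + U where D = diag(-4.4, 4.8, 4.8).
T_J = -D⁻¹(L+U): T[1,2] = -(2.2)/(4.8) = -0.4583; T[1,1] = 0.
  T[0,:] = [+0.0000 +0.7045 -0.1364]
  T[1,:] = [+0.3750 +0.0000 -0.4583]
  T[2,:] = [-0.7708 -0.0625 +0.0000]
eigenvalue magnitudes: 0.8363, 0.5490, 0.5490.
ρ = 0.8363; 0.8363 < 1: convergent.

yes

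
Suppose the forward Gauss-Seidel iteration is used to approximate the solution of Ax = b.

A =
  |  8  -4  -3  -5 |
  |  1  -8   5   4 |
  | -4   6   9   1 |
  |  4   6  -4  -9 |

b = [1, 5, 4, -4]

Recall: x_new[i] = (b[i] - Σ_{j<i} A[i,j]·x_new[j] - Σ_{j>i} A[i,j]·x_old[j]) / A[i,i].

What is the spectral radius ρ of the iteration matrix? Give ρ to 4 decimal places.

0.8224

Let D = diag(8, -8, 9, -9); L, U the strict triangles.
GS T = -(D+L)⁻¹U: row 0 first, T[0,1] = -(-4)/(8) = +0.5000; later rows by forward substitution.
  T[0,:] = [+0.0000 +0.5000 +0.3750 +0.6250]
  T[1,:] = [+0.0000 +0.0625 +0.6719 +0.5781]
  T[2,:] = [+0.0000 +0.1806 -0.2812 -0.2187]
  T[3,:] = [+0.0000 +0.1836 +0.7396 +0.7604]
|eigenvalues of T|: 0.8224, 0.3365, 0.0558, 0.0000.
ρ = 0.8224; 0.8224 < 1: convergent.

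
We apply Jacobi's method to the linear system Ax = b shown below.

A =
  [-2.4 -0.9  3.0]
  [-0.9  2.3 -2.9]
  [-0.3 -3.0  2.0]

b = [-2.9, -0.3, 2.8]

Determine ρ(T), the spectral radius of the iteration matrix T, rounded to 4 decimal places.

Split A = D + L + U, D = diag(-2.4, 2.3, 2).
Jacobi T = -D⁻¹(L+U): T[2,0] = -(-0.3)/(2) = +0.1500; T[2,2] = 0.
  T[0,:] = [+0.0000 -0.3750 +1.2500]
  T[1,:] = [+0.3913 +0.0000 +1.2609]
  T[2,:] = [+0.1500 +1.5000 +0.0000]
|eigenvalues of T|: 1.5373, 1.1682, 0.3691.
ρ(T) = max|λ| = 1.5373; 1.5373 > 1 ⇒ diverges.

1.5373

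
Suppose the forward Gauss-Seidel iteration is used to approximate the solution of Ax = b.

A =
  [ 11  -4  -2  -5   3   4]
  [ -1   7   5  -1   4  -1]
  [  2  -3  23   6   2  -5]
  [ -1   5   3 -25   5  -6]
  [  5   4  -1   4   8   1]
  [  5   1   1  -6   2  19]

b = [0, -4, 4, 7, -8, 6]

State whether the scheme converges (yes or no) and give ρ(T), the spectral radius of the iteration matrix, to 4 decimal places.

A = D + L + U where D = diag(11, 7, 23, -25, 8, 19).
Gauss-Seidel: T = -(D+L)⁻¹U, row 0 first, T[0,4] = -(3)/(11) = -0.2727; later rows by forward substitution.
  T[0,:] = [+0.0000 +0.3636 +0.1818 +0.4545 -0.2727 -0.3636]
  T[1,:] = [+0.0000 +0.0519 -0.6883 +0.2078 -0.6104 +0.0909]
  T[2,:] = [+0.0000 -0.0248 -0.1056 -0.2733 -0.1429 +0.2609]
  T[3,:] = [+0.0000 -0.0071 -0.1576 -0.0094 +0.0717 -0.1760]
  T[4,:] = [+0.0000 -0.2528 +0.2961 -0.4174 +0.4219 +0.1774]
  T[5,:] = [+0.0000 -0.0728 -0.0870 -0.0752 +0.0896 +0.0029]
|eigenvalues of T|: 0.6228, 0.3047, 0.1465, 0.1465, 0.1094, 0.0000.
spectral radius ρ = 0.6228; 0.6228 < 1: convergent.

yes, ρ = 0.6228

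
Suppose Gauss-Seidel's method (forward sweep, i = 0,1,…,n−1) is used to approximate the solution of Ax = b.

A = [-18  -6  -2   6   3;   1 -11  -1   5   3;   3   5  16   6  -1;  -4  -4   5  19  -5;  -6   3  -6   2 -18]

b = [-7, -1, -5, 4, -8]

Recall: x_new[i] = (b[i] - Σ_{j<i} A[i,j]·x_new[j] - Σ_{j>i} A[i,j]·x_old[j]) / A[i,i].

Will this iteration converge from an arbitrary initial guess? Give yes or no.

yes

Split A = D + L + U, D = diag(-18, -11, 16, 19, -18).
GS T = -(D+L)⁻¹U: row 0 first, T[0,4] = -(3)/(-18) = +0.1667; later rows by forward substitution.
  T[0,:] = [+0.0000 -0.3333 -0.1111 +0.3333 +0.1667]
  T[1,:] = [+0.0000 -0.0303 -0.1010 +0.4848 +0.2879]
  T[2,:] = [+0.0000 +0.0720 +0.0524 -0.5890 -0.0587]
  T[3,:] = [+0.0000 -0.0955 -0.0584 +0.3273 +0.3743]
  T[4,:] = [+0.0000 +0.0715 -0.0038 +0.2024 +0.0536]
moduli |λ_i(T)| = 0.5094, 0.1683, 0.1078, 0.1078, 0.0000.
spectral radius ρ = 0.5094; 0.5094 < 1 ⇒ converges.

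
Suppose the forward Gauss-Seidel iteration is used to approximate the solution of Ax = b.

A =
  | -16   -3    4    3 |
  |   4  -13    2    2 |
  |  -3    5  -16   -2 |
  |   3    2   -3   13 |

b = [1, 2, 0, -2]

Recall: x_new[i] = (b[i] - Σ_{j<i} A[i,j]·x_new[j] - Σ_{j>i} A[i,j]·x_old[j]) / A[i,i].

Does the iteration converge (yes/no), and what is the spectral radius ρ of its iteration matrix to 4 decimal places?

Split A = D + L + U, D = diag(-16, -13, -16, 13).
Gauss-Seidel: T = -(D+L)⁻¹U, row 0 first, T[0,2] = -(4)/(-16) = +0.2500; later rows by forward substitution.
  T[0,:] = [+0.0000, -0.1875, +0.2500, +0.1875]
  T[1,:] = [+0.0000, -0.0577, +0.2308, +0.2115]
  T[2,:] = [+0.0000, +0.0171, +0.0252, -0.0941]
  T[3,:] = [+0.0000, +0.0561, -0.0874, -0.0975]
|λ(T)| sorted: 0.2383, 0.0591, 0.0591, 0.0000.
ρ = 0.2383; 0.2383 < 1 ⇒ converges.

yes, ρ = 0.2383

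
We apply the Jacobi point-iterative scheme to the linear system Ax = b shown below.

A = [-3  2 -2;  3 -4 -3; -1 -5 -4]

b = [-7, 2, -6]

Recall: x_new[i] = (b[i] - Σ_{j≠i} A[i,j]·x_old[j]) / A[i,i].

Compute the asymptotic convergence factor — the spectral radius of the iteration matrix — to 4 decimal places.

1.4558

A = D + L + U where D = diag(-3, -4, -4).
Jacobi: T = -D⁻¹(L+U), T[1,2] = -(-3)/(-4) = -0.7500; T[1,1] = 0.
  T[0,:] = [+0.0000 +0.6667 -0.6667]
  T[1,:] = [+0.7500 +0.0000 -0.7500]
  T[2,:] = [-0.2500 -1.2500 +0.0000]
|eigenvalues of T|: 1.4558, 0.8490, 0.6068.
ρ(T) = max|λ| = 1.4558; 1.4558 > 1: divergent.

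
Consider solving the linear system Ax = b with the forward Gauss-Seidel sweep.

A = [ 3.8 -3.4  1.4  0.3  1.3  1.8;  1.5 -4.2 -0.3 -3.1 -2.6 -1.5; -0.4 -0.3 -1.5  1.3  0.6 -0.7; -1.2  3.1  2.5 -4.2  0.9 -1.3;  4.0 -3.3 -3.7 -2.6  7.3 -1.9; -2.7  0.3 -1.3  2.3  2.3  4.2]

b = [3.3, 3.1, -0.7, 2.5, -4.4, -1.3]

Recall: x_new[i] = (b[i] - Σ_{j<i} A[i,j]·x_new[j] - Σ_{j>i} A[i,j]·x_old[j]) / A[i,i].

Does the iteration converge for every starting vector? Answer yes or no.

no

Diagonal D = diag(3.8, -4.2, -1.5, -4.2, 7.3, 4.2); L, U strict lower/upper.
Gauss-Seidel: T = -(D+L)⁻¹U, row 0 first, T[0,4] = -(1.3)/(3.8) = -0.3421; later rows by forward substitution.
  T[0,:] = [+0.0000, +0.8947, -0.3684, -0.0789, -0.3421, -0.4737]
  T[1,:] = [+0.0000, +0.3195, -0.2030, -0.7663, -0.7412, -0.5263]
  T[2,:] = [+0.0000, -0.3025, +0.1388, +1.0410, +0.6395, -0.2351]
  T[3,:] = [+0.0000, -0.1998, +0.0381, +0.0766, +0.1456, -0.7026]
  T[4,:] = [+0.0000, -0.5703, +0.1940, +0.2518, +0.2283, -0.0875]
  T[5,:] = [+0.0000, +0.8805, -0.3065, +0.1464, -0.1738, +0.0930]
eigenvalue magnitudes: 1.4408, 0.8366, 0.8366, 0.1411, 0.0140, 0.0000.
ρ = 1.4408; 1.4408 > 1 ⇒ diverges.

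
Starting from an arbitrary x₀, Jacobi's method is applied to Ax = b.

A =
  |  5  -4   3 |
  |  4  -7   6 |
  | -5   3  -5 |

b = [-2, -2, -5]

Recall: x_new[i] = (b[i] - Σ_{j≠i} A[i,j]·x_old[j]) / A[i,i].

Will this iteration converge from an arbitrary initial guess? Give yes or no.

no

Let D = diag(5, -7, -5); L, U the strict triangles.
Jacobi T = -D⁻¹(L+U): T[2,0] = -(-5)/(-5) = -1.0000; T[2,2] = 0.
  T[0,:] = [+0.0000 +0.8000 -0.6000]
  T[1,:] = [+0.5714 +0.0000 +0.8571]
  T[2,:] = [-1.0000 +0.6000 +0.0000]
|λ(T)| sorted: 1.4750, 0.7774, 0.7774.
ρ = 1.4750; 1.4750 > 1: divergent.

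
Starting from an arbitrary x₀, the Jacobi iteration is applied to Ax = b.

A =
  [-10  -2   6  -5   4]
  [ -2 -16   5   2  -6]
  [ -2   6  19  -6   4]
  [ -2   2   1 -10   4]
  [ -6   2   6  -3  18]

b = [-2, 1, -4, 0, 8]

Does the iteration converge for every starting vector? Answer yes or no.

yes

Split A = D + L + U, D = diag(-10, -16, 19, -10, 18).
Jacobi: T = -D⁻¹(L+U), T[0,1] = -(-2)/(-10) = -0.2000; T[0,0] = 0.
  T[0,:] = [+0.0000, -0.2000, +0.6000, -0.5000, +0.4000]
  T[1,:] = [-0.1250, +0.0000, +0.3125, +0.1250, -0.3750]
  T[2,:] = [+0.1053, -0.3158, +0.0000, +0.3158, -0.2105]
  T[3,:] = [-0.2000, +0.2000, +0.1000, +0.0000, +0.4000]
  T[4,:] = [+0.3333, -0.1111, -0.3333, +0.1667, +0.0000]
|eigenvalues of T|: 0.8855, 0.5251, 0.3251, 0.3251, 0.2151.
ρ = 0.8855; 0.8855 < 1: convergent.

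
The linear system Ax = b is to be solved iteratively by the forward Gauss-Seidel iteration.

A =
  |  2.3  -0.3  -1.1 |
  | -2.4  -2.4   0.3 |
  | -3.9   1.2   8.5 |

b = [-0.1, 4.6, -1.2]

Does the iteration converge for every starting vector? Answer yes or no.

yes

Diagonal D = diag(2.3, -2.4, 8.5); L, U strict lower/upper.
Gauss-Seidel: T = -(D+L)⁻¹U, row 0 first, T[0,2] = -(-1.1)/(2.3) = +0.4783; later rows by forward substitution.
  T[0,:] = [+0.0000, +0.1304, +0.4783]
  T[1,:] = [+0.0000, -0.1304, -0.3533]
  T[2,:] = [+0.0000, +0.0783, +0.2693]
|λ(T)| sorted: 0.1804, 0.0415, 0.0000.
spectral radius ρ = 0.1804; 0.1804 < 1, so it converges for any x₀.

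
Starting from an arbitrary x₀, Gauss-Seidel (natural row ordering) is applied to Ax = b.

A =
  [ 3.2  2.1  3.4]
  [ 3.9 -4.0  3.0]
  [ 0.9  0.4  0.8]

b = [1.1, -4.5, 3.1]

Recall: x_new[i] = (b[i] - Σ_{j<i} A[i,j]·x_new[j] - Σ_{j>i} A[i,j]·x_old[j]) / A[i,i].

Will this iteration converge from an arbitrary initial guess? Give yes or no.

no

Split A = D + L + U, D = diag(3.2, -4, 0.8).
GS T = -(D+L)⁻¹U: row 0 first, T[0,1] = -(2.1)/(3.2) = -0.6562; later rows by forward substitution.
  T[0,:] = [+0.0000, -0.6562, -1.0625]
  T[1,:] = [+0.0000, -0.6398, -0.2859]
  T[2,:] = [+0.0000, +1.0582, +1.3383]
eigenvalue magnitudes: 1.1712, 0.4728, 0.0000.
ρ = 1.1712; 1.1712 > 1: divergent.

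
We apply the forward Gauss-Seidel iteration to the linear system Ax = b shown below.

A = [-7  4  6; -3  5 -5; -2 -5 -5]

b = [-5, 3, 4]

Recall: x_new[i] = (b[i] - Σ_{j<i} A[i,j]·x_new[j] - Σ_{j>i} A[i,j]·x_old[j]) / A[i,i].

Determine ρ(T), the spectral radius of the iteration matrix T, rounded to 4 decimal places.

1.3442

Let D = diag(-7, 5, -5); L, U the strict triangles.
Gauss-Seidel: T = -(D+L)⁻¹U, row 0 first, T[0,2] = -(6)/(-7) = +0.8571; later rows by forward substitution.
  T[0,:] = [+0.0000 +0.5714 +0.8571]
  T[1,:] = [+0.0000 +0.3429 +1.5143]
  T[2,:] = [+0.0000 -0.5714 -1.8571]
|eigenvalues of T|: 1.3442, 0.1700, 0.0000.
ρ(T) = max|λ| = 1.3442; 1.3442 > 1: divergent.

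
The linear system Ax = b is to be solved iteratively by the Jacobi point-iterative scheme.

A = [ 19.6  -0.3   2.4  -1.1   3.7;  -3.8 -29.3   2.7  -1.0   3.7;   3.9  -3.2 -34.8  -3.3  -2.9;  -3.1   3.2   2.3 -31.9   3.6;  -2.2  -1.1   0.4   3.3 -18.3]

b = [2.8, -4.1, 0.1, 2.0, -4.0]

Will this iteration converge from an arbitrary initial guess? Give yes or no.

A = D + L + U where D = diag(19.6, -29.3, -34.8, -31.9, -18.3).
Jacobi T = -D⁻¹(L+U): T[0,2] = -(2.4)/(19.6) = -0.1224; T[0,0] = 0.
  T[0,:] = [+0.0000, +0.0153, -0.1224, +0.0561, -0.1888]
  T[1,:] = [-0.1297, +0.0000, +0.0922, -0.0341, +0.1263]
  T[2,:] = [+0.1121, -0.0920, +0.0000, -0.0948, -0.0833]
  T[3,:] = [-0.0972, +0.1003, +0.0721, +0.0000, +0.1129]
  T[4,:] = [-0.1202, -0.0601, +0.0219, +0.1803, +0.0000]
|eigenvalues of T|: 0.1573, 0.1165, 0.1165, 0.1159, 0.1159.
ρ(T) = max|λ| = 0.1573; 0.1573 < 1, so it converges for any x₀.

yes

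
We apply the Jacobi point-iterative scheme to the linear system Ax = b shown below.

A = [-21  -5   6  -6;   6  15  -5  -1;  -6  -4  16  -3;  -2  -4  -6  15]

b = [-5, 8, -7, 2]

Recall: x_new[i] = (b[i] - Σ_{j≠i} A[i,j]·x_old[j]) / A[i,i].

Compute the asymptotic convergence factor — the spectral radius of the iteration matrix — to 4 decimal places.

0.6114

A = D + L + U where D = diag(-21, 15, 16, 15).
Jacobi T = -D⁻¹(L+U): T[0,1] = -(-5)/(-21) = -0.2381; T[0,0] = 0.
  T[0,:] = [+0.0000 -0.2381 +0.2857 -0.2857]
  T[1,:] = [-0.4000 +0.0000 +0.3333 +0.0667]
  T[2,:] = [+0.3750 +0.2500 +0.0000 +0.1875]
  T[3,:] = [+0.1333 +0.2667 +0.4000 +0.0000]
moduli |λ_i(T)| = 0.6114, 0.3833, 0.3833, 0.1493.
ρ = 0.6114; 0.6114 < 1: convergent.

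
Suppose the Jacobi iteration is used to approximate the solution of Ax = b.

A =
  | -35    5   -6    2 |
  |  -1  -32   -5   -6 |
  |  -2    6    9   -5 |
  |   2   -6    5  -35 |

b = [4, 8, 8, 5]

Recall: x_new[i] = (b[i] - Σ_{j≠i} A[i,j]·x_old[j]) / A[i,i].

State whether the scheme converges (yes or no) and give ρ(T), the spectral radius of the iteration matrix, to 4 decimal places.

yes, ρ = 0.4595

Let D = diag(-35, -32, 9, -35); L, U the strict triangles.
Jacobi: T = -D⁻¹(L+U), T[3,2] = -(5)/(-35) = +0.1429; T[3,3] = 0.
  T[0,:] = [+0.0000 +0.1429 -0.1714 +0.0571]
  T[1,:] = [-0.0312 +0.0000 -0.1562 -0.1875]
  T[2,:] = [+0.2222 -0.6667 +0.0000 +0.5556]
  T[3,:] = [+0.0571 -0.1714 +0.1429 +0.0000]
eigenvalue magnitudes: 0.4595, 0.3154, 0.1979, 0.0538.
spectral radius ρ = 0.4595; 0.4595 < 1: convergent.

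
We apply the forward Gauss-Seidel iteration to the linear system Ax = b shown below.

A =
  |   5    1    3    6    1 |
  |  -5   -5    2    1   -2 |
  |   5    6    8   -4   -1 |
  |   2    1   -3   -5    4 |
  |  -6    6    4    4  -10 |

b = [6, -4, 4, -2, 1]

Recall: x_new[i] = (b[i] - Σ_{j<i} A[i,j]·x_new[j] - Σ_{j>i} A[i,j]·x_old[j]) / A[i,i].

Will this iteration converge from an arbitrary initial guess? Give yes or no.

no

Let D = diag(5, -5, 8, -5, -10); L, U the strict triangles.
GS T = -(D+L)⁻¹U: row 0 first, T[0,1] = -(1)/(5) = -0.2000; later rows by forward substitution.
  T[0,:] = [+0.0000, -0.2000, -0.6000, -1.2000, -0.2000]
  T[1,:] = [+0.0000, +0.2000, +1.0000, +1.4000, -0.2000]
  T[2,:] = [+0.0000, -0.0250, -0.3750, +0.2000, +0.4000]
  T[3,:] = [+0.0000, -0.0250, +0.1850, -0.3200, +0.4400]
  T[4,:] = [+0.0000, +0.2200, +0.8840, +1.5120, +0.3360]
eigenvalue magnitudes: 1.1894, 0.7689, 0.5407, 0.0388, 0.0000.
ρ = 1.1894; 1.1894 > 1 ⇒ diverges.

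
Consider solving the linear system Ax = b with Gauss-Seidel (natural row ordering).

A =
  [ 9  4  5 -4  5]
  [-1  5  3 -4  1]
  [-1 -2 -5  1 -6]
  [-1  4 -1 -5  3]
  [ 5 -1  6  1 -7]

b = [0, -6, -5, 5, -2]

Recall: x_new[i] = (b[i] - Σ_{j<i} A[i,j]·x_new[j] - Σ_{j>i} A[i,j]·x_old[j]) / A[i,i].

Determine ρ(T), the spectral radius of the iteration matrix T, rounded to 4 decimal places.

Let D = diag(9, 5, -5, -5, -7); L, U the strict triangles.
Gauss-Seidel: T = -(D+L)⁻¹U, row 0 first, T[0,4] = -(5)/(9) = -0.5556; later rows by forward substitution.
  T[0,:] = [+0.0000, -0.4444, -0.5556, +0.4444, -0.5556]
  T[1,:] = [+0.0000, -0.0889, -0.7111, +0.8889, -0.3111]
  T[2,:] = [+0.0000, +0.1244, +0.3956, -0.2444, -0.9644]
  T[3,:] = [+0.0000, -0.0071, -0.5369, +0.6711, +0.6551]
  T[4,:] = [+0.0000, -0.1991, -0.0329, +0.0768, -1.0855]
eigenvalue magnitudes: 1.2602, 0.5648, 0.5648, 0.0569, 0.0000.
ρ = 1.2602; 1.2602 > 1, so it fails to converge.

1.2602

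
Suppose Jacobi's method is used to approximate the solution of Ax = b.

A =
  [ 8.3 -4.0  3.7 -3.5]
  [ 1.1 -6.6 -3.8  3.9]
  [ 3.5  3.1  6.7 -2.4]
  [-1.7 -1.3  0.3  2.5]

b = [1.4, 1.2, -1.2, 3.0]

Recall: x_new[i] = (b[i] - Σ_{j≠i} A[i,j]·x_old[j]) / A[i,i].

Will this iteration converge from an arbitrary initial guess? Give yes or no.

no

A = D + L + U where D = diag(8.3, -6.6, 6.7, 2.5).
T_J = -D⁻¹(L+U): T[1,0] = -(1.1)/(-6.6) = +0.1667; T[1,1] = 0.
  T[0,:] = [+0.0000 +0.4819 -0.4458 +0.4217]
  T[1,:] = [+0.1667 +0.0000 -0.5758 +0.5909]
  T[2,:] = [-0.5224 -0.4627 +0.0000 +0.3582]
  T[3,:] = [+0.6800 +0.5200 -0.1200 +0.0000]
|λ(T)| sorted: 1.1443, 0.8779, 0.4030, 0.1367.
ρ = 1.1443; 1.1443 > 1: divergent.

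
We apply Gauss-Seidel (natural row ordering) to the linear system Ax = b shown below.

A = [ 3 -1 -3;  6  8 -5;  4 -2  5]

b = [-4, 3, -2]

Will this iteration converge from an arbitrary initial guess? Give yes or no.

Diagonal D = diag(3, 8, 5); L, U strict lower/upper.
T_GS = -(D+L)⁻¹U: row 0 first, T[0,2] = -(-3)/(3) = +1.0000; later rows by forward substitution.
  T[0,:] = [+0.0000  +0.3333  +1.0000]
  T[1,:] = [+0.0000  -0.2500  -0.1250]
  T[2,:] = [+0.0000  -0.3667  -0.8500]
eigenvalue magnitudes: 0.9186, 0.1814, 0.0000.
ρ = 0.9186; 0.9186 < 1, so it converges for any x₀.

yes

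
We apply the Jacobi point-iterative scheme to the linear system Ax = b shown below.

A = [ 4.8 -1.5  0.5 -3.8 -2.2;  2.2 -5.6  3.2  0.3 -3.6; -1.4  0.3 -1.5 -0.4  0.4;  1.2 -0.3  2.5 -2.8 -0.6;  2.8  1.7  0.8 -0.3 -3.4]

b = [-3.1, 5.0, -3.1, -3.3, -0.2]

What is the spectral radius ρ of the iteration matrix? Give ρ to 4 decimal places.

1.3277

Let D = diag(4.8, -5.6, -1.5, -2.8, -3.4); L, U the strict triangles.
Jacobi T = -D⁻¹(L+U): T[3,0] = -(1.2)/(-2.8) = +0.4286; T[3,3] = 0.
  T[0,:] = [+0.0000  +0.3125  -0.1042  +0.7917  +0.4583]
  T[1,:] = [+0.3929  +0.0000  +0.5714  +0.0536  -0.6429]
  T[2,:] = [-0.9333  +0.2000  +0.0000  -0.2667  +0.2667]
  T[3,:] = [+0.4286  -0.1071  +0.8929  +0.0000  -0.2143]
  T[4,:] = [+0.8235  +0.5000  +0.2353  -0.0882  +0.0000]
|λ(T)| sorted: 1.3277, 0.8644, 0.8644, 0.5249, 0.5249.
spectral radius ρ = 1.3277; 1.3277 > 1, so it fails to converge.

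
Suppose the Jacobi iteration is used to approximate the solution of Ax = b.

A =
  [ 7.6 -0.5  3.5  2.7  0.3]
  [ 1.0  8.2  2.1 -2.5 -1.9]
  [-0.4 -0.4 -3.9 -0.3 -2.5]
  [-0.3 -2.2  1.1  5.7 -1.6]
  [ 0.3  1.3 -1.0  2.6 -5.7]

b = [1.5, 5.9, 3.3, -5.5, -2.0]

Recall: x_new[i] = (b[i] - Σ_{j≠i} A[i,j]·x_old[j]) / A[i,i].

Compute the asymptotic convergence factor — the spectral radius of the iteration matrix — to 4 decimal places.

0.8398

Split A = D + L + U, D = diag(7.6, 8.2, -3.9, 5.7, -5.7).
Jacobi T = -D⁻¹(L+U): T[2,3] = -(-0.3)/(-3.9) = -0.0769; T[2,2] = 0.
  T[0,:] = [+0.0000 +0.0658 -0.4605 -0.3553 -0.0395]
  T[1,:] = [-0.1220 +0.0000 -0.2561 +0.3049 +0.2317]
  T[2,:] = [-0.1026 -0.1026 +0.0000 -0.0769 -0.6410]
  T[3,:] = [+0.0526 +0.3860 -0.1930 +0.0000 +0.2807]
  T[4,:] = [+0.0526 +0.2281 -0.1754 +0.4561 +0.0000]
|roots of det(T-λI)|: 0.8398, 0.4600, 0.3893, 0.3893, 0.1674.
ρ = 0.8398; 0.8398 < 1 ⇒ converges.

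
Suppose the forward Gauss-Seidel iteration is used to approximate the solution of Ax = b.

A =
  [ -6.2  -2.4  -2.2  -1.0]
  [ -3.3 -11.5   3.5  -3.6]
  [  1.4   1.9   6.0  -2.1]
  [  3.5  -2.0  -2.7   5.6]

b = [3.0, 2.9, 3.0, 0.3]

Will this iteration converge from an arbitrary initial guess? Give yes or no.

Diagonal D = diag(-6.2, -11.5, 6, 5.6); L, U strict lower/upper.
T_GS = -(D+L)⁻¹U: row 0 first, T[0,2] = -(-2.2)/(-6.2) = -0.3548; later rows by forward substitution.
  T[0,:] = [+0.0000 -0.3871 -0.3548 -0.1613]
  T[1,:] = [+0.0000 +0.1111 +0.4062 -0.2668]
  T[2,:] = [+0.0000 +0.0551 -0.0458 +0.4721]
  T[3,:] = [+0.0000 +0.3082 +0.3447 +0.2332]
|roots of det(T-λI)|: 0.5515, 0.2162, 0.2162, 0.0000.
ρ(T) = max|λ| = 0.5515; 0.5515 < 1, so it converges for any x₀.

yes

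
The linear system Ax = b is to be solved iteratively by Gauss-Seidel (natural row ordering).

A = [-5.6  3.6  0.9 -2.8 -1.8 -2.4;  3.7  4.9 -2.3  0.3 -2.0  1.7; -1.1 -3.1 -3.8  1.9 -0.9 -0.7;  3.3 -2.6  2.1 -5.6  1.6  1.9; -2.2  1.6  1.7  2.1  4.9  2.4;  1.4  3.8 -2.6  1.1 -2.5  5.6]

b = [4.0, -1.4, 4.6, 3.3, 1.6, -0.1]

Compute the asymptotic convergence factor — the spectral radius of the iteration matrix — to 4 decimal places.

Diagonal D = diag(-5.6, 4.9, -3.8, -5.6, 4.9, 5.6); L, U strict lower/upper.
Gauss-Seidel: T = -(D+L)⁻¹U, row 0 first, T[0,2] = -(0.9)/(-5.6) = +0.1607; later rows by forward substitution.
  T[0,:] = [+0.0000  +0.6429  +0.1607  -0.5000  -0.3214  -0.4286]
  T[1,:] = [+0.0000  -0.4854  +0.3480  +0.3163  +0.6509  -0.0233]
  T[2,:] = [+0.0000  +0.2099  -0.3304  +0.3867  -0.6748  -0.0411]
  T[3,:] = [+0.0000  +0.6829  -0.1908  -0.2965  -0.4589  +0.0821]
  T[4,:] = [+0.0000  +0.0816  +0.1549  -0.3349  +0.0739  -0.6955]
  T[5,:] = [+0.0000  +0.1684  -0.3231  -0.0014  -0.5514  -0.2228]
|roots of det(T-λI)|: 1.2504, 0.5314, 0.2012, 0.2012, 0.1962, 0.0000.
ρ(T) = max|λ| = 1.2504; 1.2504 > 1, so it fails to converge.

1.2504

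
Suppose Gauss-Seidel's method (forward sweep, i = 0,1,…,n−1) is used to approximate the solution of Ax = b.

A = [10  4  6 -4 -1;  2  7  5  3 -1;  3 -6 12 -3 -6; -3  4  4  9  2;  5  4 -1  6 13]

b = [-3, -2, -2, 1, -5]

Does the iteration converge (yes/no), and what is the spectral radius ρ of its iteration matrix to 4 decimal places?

Write A = D+L+U with D = diag(10, 7, 12, 9, 13).
GS T = -(D+L)⁻¹U: row 0 first, T[0,4] = -(-1)/(10) = +0.1000; later rows by forward substitution.
  T[0,:] = [+0.0000  -0.4000  -0.6000  +0.4000  +0.1000]
  T[1,:] = [+0.0000  +0.1143  -0.5429  -0.5429  +0.1143]
  T[2,:] = [+0.0000  +0.1571  -0.1214  -0.1214  +0.5321]
  T[3,:] = [+0.0000  -0.2540  +0.0952  +0.4286  -0.4762]
  T[4,:] = [+0.0000  +0.2480  +0.3445  -0.1940  +0.1871]
|λ(T)| sorted: 0.8419, 0.4575, 0.1259, 0.1259, 0.0000.
spectral radius ρ = 0.8419; 0.8419 < 1: convergent.

yes, ρ = 0.8419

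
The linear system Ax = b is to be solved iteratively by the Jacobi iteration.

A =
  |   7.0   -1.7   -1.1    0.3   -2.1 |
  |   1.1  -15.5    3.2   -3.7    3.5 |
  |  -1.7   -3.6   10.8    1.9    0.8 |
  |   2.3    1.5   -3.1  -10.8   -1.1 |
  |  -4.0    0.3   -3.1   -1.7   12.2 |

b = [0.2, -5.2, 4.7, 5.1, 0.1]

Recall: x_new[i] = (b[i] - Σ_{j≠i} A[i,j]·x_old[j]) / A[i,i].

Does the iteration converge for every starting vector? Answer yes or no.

A = D + L + U where D = diag(7, -15.5, 10.8, -10.8, 12.2).
Jacobi: T = -D⁻¹(L+U), T[4,2] = -(-3.1)/(12.2) = +0.2541; T[4,4] = 0.
  T[0,:] = [+0.0000 +0.2429 +0.1571 -0.0429 +0.3000]
  T[1,:] = [+0.0710 +0.0000 +0.2065 -0.2387 +0.2258]
  T[2,:] = [+0.1574 +0.3333 +0.0000 -0.1759 -0.0741]
  T[3,:] = [+0.2130 +0.1389 -0.2870 +0.0000 -0.1019]
  T[4,:] = [+0.3279 -0.0246 +0.2541 +0.1393 +0.0000]
eigenvalue magnitudes: 0.5273, 0.3846, 0.3846, 0.2634, 0.2363.
ρ = 0.5273; 0.5273 < 1, so it converges for any x₀.

yes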